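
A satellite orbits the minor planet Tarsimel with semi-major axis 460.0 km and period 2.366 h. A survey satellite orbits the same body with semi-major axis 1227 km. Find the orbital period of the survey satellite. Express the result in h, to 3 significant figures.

Kepler's third law: T² ∝ a³, so T₂ = T₁ (a₂/a₁)^(3/2).
a₂/a₁ = 2.667, (a₂/a₁)^(3/2) = 4.356.
T₂ = 2.366 × 4.356 = 10.31 h.

T₂ ≈ 10.3 h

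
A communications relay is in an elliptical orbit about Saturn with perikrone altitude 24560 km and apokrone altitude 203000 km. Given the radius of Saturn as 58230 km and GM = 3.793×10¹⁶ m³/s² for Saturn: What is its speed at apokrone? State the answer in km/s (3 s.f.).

v ≈ 8.36 km/s

r_p = 58230 + 24560 = 82790 km = 8.2790×10⁷ m.
r_a = 58230 + 203000 = 261230 km = 2.6123×10⁸ m.
Semi-major axis a = (r_p + r_a)/2 = 1.7201×10⁵ km = 1.720×10⁸ m.
Vis-viva: v² = μ(2/r − 1/a) = 3.793×10¹⁶ × (7.656×10⁻⁹ − 5.814×10⁻⁹) = 6.989×10⁷ m²/s².
v = 8360 m/s = 8.360 km/s.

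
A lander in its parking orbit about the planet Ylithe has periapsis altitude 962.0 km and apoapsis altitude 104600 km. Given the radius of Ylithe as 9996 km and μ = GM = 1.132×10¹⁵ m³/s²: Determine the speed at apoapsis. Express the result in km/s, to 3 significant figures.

r_p = 9996 + 962.0 = 10958 km = 1.0958×10⁷ m.
r_a = 9996 + 104600 = 114600 km = 1.1460×10⁸ m.
Semi-major axis a = (r_p + r_a)/2 = 62777 km = 6.278×10⁷ m.
Vis-viva: v² = μ(2/r − 1/a) = 1.132×10¹⁵ × (1.745×10⁻⁸ − 1.593×10⁻⁸) = 1.724×10⁶ m²/s².
v = 1313 m/s = 1.313 km/s.

v ≈ 1.31 km/s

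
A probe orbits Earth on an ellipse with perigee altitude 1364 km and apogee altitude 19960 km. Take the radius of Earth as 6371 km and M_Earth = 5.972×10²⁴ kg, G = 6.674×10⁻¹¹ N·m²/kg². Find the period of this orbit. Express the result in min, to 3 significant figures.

T ≈ 369 min

μ = GM = 6.674×10⁻¹¹ × 5.972×10²⁴ = 3.986×10¹⁴ m³/s².
r_p = 6371 + 1364 = 7735.0 km = 7.7350×10⁶ m.
r_a = 6371 + 19960 = 26331 km = 2.6331×10⁷ m.
Semi-major axis a = (r_p + r_a)/2 = (7735.0 + 26331)/2 = 17033 km = 1.703×10⁷ m.
By Kepler's third law T = 2π√(a³/μ) = 2π × 3.521×10³ = 2.212×10⁴ s.
= 368.7 min.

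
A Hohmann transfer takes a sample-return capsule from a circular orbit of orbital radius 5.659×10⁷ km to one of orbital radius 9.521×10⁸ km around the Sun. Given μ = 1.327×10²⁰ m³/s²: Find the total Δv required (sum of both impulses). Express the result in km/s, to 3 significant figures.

r₁ = 5.659×10⁷ km = 5.659×10¹⁰ m.
r₂ = 9.521×10⁸ km = 9.521×10¹¹ m.
Transfer ellipse a_t = (r₁ + r₂)/2 = 5.043×10¹¹ m.
At r₁: circular v_c1 = √(μ/r₁) = 48420 m/s; transfer-perihelion v_p = √[μ(2/r₁ − 1/a_t)] = 66530 m/s.
Δv₁ = v_p − v_c1 = 18110 m/s.
At r₂: circular v_c2 = √(μ/r₂) = 11810 m/s; transfer-aphelion v_a = √[μ(2/r₂ − 1/a_t)] = 3955 m/s.
Δv₂ = v_c2 − v_a = 7851 m/s.
Total Δv = Δv₁ + Δv₂ = 25960 m/s = 25.96 km/s.

Δv_total ≈ 26.0 km/s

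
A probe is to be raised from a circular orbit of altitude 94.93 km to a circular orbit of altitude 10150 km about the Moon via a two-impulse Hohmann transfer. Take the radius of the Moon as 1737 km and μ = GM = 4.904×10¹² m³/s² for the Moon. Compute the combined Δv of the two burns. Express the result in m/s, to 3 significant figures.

r₁ = 1737 + 94.93 = 1831.9 km = 1.8319×10⁶ m.
r₂ = 1737 + 10150 = 11887 km = 1.1887×10⁷ m.
Transfer ellipse a_t = (r₁ + r₂)/2 = 6.859×10⁶ m.
At r₁: circular v_c1 = √(μ/r₁) = 1636 m/s; transfer-perilune v_p = √[μ(2/r₁ − 1/a_t)] = 2154 m/s.
Δv₁ = v_p − v_c1 = 517.7 m/s.
At r₂: circular v_c2 = √(μ/r₂) = 642.3 m/s; transfer-apolune v_a = √[μ(2/r₂ − 1/a_t)] = 331.9 m/s.
Δv₂ = v_c2 − v_a = 310.4 m/s.
Total Δv = Δv₁ + Δv₂ = 828.1 m/s.

Δv_total ≈ 828 m/s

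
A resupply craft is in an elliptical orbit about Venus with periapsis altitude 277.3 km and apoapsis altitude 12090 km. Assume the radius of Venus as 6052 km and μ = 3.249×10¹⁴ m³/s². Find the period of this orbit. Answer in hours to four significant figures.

T ≈ 4.144 hours

r_p = 6052 + 277.3 = 6329.3 km = 6.3293×10⁶ m.
r_a = 6052 + 12090 = 18142 km = 1.8142×10⁷ m.
Semi-major axis a = (r_p + r_a)/2 = (6329.3 + 18142)/2 = 12236 km = 1.224×10⁷ m.
By Kepler's third law T = 2π√(a³/μ) = 2π × 2.374×10³ = 1.492×10⁴ s.
= 4.144 hours.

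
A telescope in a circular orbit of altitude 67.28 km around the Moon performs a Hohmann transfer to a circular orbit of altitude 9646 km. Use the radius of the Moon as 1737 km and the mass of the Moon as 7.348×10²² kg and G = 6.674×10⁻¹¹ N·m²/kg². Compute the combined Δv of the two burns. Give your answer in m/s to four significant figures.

μ = GM = 6.674×10⁻¹¹ × 7.348×10²² = 4.904×10¹² m³/s².
r₁ = 1737 + 67.28 = 1804.3 km = 1.8043×10⁶ m.
r₂ = 1737 + 9646 = 11383 km = 1.1383×10⁷ m.
Transfer ellipse a_t = (r₁ + r₂)/2 = 6.594×10⁶ m.
At r₁: circular v_c1 = √(μ/r₁) = 1649 m/s; transfer-perilune v_p = √[μ(2/r₁ − 1/a_t)] = 2166 m/s.
Δv₁ = v_p − v_c1 = 517.5 m/s.
At r₂: circular v_c2 = √(μ/r₂) = 656.4 m/s; transfer-apolune v_a = √[μ(2/r₂ − 1/a_t)] = 343.4 m/s.
Δv₂ = v_c2 − v_a = 313.0 m/s.
Total Δv = Δv₁ + Δv₂ = 830.5 m/s.

Δv_total ≈ 830.5 m/s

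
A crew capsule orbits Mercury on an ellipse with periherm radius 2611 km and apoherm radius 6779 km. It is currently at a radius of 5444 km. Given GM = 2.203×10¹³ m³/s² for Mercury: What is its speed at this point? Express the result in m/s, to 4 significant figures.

v ≈ 1844 m/s

Semi-major axis a = (r_p + r_a)/2 = 4695.0 km = 4.695×10⁶ m.
Vis-viva: v² = μ(2/r − 1/a) = 2.203×10¹³ × (3.674×10⁻⁷ − 2.130×10⁻⁷) = 3.401×10⁶ m²/s².
v = 1844 m/s.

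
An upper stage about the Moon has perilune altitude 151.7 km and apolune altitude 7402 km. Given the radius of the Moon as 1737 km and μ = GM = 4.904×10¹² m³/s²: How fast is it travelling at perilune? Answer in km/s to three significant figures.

v ≈ 2.07 km/s

r_p = 1737 + 151.7 = 1888.7 km = 1.8887×10⁶ m.
r_a = 1737 + 7402 = 9139.0 km = 9.1390×10⁶ m.
Semi-major axis a = (r_p + r_a)/2 = 5513.9 km = 5.514×10⁶ m.
Vis-viva: v² = μ(2/r − 1/a) = 4.904×10¹² × (1.059×10⁻⁶ − 1.814×10⁻⁷) = 4.304×10⁶ m²/s².
v = 2075 m/s = 2.075 km/s.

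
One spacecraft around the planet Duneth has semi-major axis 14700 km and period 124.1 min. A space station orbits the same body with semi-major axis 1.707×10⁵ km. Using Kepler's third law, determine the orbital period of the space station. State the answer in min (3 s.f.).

T₂ ≈ 4910 min

Kepler's third law: T² ∝ a³, so T₂ = T₁ (a₂/a₁)^(3/2).
a₂/a₁ = 11.61, (a₂/a₁)^(3/2) = 39.57.
T₂ = 124.1 × 39.57 = 4911 min.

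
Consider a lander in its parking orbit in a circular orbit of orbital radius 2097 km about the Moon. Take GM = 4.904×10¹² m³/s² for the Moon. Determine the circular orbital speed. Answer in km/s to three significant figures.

v ≈ 1.53 km/s

r = 2097 km = 2.097×10⁶ m.
For a circular orbit v = √(μ/r) = √(4.904×10¹² / 2.097×10⁶) = √(2.339×10⁶) = 1529 m/s.
That is 1.529 km/s.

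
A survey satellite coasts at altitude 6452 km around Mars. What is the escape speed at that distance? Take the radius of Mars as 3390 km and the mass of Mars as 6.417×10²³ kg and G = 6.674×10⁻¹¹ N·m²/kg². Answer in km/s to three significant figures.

μ = GM = 6.674×10⁻¹¹ × 6.417×10²³ = 4.283×10¹³ m³/s².
r = 3390 + 6452 = 9842.0 km = 9.8420×10⁶ m.
Escape speed v_esc = √(2μ/r) = √(2 × 4.283×10¹³ / 9.842×10⁶) = √(8.703×10⁶) = 2950 m/s.
= 2.950 km/s.

v_esc ≈ 2.95 km/s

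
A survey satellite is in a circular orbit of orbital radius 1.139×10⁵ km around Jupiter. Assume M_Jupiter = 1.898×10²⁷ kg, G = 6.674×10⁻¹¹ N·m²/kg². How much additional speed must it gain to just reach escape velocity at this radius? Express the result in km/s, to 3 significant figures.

Δv ≈ 13.8 km/s

μ = GM = 6.674×10⁻¹¹ × 1.898×10²⁷ = 1.267×10¹⁷ m³/s².
r = 1.139×10⁵ km = 1.139×10⁸ m.
Circular speed v_c = √(μ/r) = 33350 m/s.
Escape speed v_esc = √(2μ/r) = √2 × v_c = 47160 m/s.
Δv = v_esc − v_c = 13810 m/s = 13.81 km/s.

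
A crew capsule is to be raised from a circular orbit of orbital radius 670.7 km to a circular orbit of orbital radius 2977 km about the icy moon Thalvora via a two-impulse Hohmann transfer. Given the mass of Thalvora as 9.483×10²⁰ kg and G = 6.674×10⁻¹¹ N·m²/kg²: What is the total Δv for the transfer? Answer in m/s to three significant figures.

Δv_total ≈ 143 m/s

μ = GM = 6.674×10⁻¹¹ × 9.483×10²⁰ = 6.329×10¹⁰ m³/s².
r₁ = 670.7 km = 6.707×10⁵ m.
r₂ = 2977 km = 2.977×10⁶ m.
Transfer ellipse a_t = (r₁ + r₂)/2 = 1.824×10⁶ m.
At r₁: circular v_c1 = √(μ/r₁) = 307.2 m/s; transfer-periapsis v_p = √[μ(2/r₁ − 1/a_t)] = 392.5 m/s.
Δv₁ = v_p − v_c1 = 85.27 m/s.
At r₂: circular v_c2 = √(μ/r₂) = 145.8 m/s; transfer-apoapsis v_a = √[μ(2/r₂ − 1/a_t)] = 88.42 m/s.
Δv₂ = v_c2 − v_a = 57.39 m/s.
Total Δv = Δv₁ + Δv₂ = 142.7 m/s.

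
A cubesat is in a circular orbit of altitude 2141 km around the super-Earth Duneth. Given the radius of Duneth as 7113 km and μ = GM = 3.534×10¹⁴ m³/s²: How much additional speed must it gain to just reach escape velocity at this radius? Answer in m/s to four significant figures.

Δv ≈ 2560 m/s

r = 7113 + 2141 = 9254.0 km = 9.2540×10⁶ m.
Circular speed v_c = √(μ/r) = 6180 m/s.
Escape speed v_esc = √(2μ/r) = √2 × v_c = 8739 m/s.
Δv = v_esc − v_c = 2560 m/s.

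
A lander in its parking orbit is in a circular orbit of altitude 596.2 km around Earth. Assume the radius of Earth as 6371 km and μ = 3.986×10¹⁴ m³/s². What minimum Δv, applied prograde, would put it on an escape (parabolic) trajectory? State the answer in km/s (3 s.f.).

Δv ≈ 3.13 km/s

r = 6371 + 596.2 = 6967.2 km = 6.9672×10⁶ m.
Circular speed v_c = √(μ/r) = 7564 m/s.
Escape speed v_esc = √(2μ/r) = √2 × v_c = 10700 m/s.
Δv = v_esc − v_c = 3133 m/s = 3.133 km/s.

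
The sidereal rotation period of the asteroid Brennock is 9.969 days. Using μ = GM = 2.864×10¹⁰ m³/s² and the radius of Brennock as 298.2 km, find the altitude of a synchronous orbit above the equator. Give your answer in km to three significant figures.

T = 9.969 days = 8.613×10⁵ s.
A synchronous orbit has period T, so by Kepler's third law a = (μT²/4π²)^(1/3).
μT²/4π² = 2.864×10¹⁰ × (8.613×10⁵)² / 39.48 = 5.382×10²⁰ m³.
a = 8.134×10⁶ m = 8134.2 km.
Altitude h = a − R = 8134.2 − 298.2 = 7836.0 km.

h_sync ≈ 7840 km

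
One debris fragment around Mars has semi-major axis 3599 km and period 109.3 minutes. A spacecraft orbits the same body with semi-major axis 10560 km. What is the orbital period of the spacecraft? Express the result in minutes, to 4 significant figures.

T₂ ≈ 549.3 minutes

Kepler's third law: T² ∝ a³, so T₂ = T₁ (a₂/a₁)^(3/2).
a₂/a₁ = 2.934, (a₂/a₁)^(3/2) = 5.026.
T₂ = 109.3 × 5.026 = 549.3 minutes.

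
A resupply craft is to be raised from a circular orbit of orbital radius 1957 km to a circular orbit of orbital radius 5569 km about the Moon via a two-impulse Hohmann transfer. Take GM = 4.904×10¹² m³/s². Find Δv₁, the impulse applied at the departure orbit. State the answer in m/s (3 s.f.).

Δv ≈ 343 m/s

r₁ = 1957 km = 1.957×10⁶ m.
r₂ = 5569 km = 5.569×10⁶ m.
Transfer ellipse a_t = (r₁ + r₂)/2 = 3.763×10⁶ m.
At r₁: circular v_c1 = √(μ/r₁) = 1583 m/s; transfer-perilune v_p = √[μ(2/r₁ − 1/a_t)] = 1926 m/s.
Δv₁ = v_p − v_c1 = 342.8 m/s.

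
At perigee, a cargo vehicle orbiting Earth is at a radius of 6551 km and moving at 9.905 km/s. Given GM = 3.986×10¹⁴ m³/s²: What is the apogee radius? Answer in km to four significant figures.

apogee radius ≈ 27250 km

r_p = 6.551×10⁶ m.
Specific energy ε = v²/2 − μ/r = -1.179×10⁷ J/kg, so a = −μ/(2ε) = 1.690×10⁷ m.
The apsides satisfy r_p + r_a = 2a, so the apogee radius is 2a − r_p = 2.725×10⁷ m = 27254 km.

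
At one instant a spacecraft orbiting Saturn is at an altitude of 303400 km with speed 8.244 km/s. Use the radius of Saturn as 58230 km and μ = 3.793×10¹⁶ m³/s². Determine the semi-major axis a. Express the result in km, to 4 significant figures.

r = 58230 + 303400 = 3.6163×10⁵ km = 3.616×10⁸ m.
Specific orbital energy ε = v²/2 − μ/r = (8244)²/2 − 3.793×10¹⁶/3.616×10⁸ = -7.090×10⁷ J/kg.
Since ε = −μ/(2a), a = −μ/(2ε) = 2.675×10⁸ m = 2.6747×10⁵ km.

a ≈ 2.675×10⁵ km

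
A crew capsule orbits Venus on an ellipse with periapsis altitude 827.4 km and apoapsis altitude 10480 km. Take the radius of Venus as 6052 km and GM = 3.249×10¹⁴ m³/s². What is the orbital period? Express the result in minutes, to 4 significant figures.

T ≈ 232.7 minutes

r_p = 6052 + 827.4 = 6879.4 km = 6.8794×10⁶ m.
r_a = 6052 + 10480 = 16532 km = 1.6532×10⁷ m.
Semi-major axis a = (r_p + r_a)/2 = (6879.4 + 16532)/2 = 11706 km = 1.171×10⁷ m.
By Kepler's third law T = 2π√(a³/μ) = 2π × 2.222×10³ = 1.396×10⁴ s.
= 232.7 minutes.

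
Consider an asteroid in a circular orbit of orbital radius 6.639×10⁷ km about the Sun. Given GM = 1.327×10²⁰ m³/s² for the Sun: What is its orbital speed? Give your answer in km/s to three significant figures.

r = 6.639×10⁷ km = 6.639×10¹⁰ m.
For a circular orbit v = √(μ/r) = √(1.327×10²⁰ / 6.639×10¹⁰) = √(1.999×10⁹) = 44710 m/s.
That is 44.71 km/s.

v ≈ 44.7 km/s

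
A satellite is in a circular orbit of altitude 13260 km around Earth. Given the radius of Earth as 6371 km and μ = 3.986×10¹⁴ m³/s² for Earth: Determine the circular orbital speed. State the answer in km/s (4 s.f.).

v ≈ 4.506 km/s

r = 6371 + 13260 = 19631 km = 1.9631×10⁷ m.
For a circular orbit v = √(μ/r) = √(3.986×10¹⁴ / 1.963×10⁷) = √(2.030×10⁷) = 4506 m/s.
That is 4.506 km/s.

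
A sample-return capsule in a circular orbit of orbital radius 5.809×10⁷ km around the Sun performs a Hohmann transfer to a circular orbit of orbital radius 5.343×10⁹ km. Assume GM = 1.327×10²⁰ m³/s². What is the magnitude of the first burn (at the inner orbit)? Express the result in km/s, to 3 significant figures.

r₁ = 5.809×10⁷ km = 5.809×10¹⁰ m.
r₂ = 5.343×10⁹ km = 5.343×10¹² m.
Transfer ellipse a_t = (r₁ + r₂)/2 = 2.701×10¹² m.
At r₁: circular v_c1 = √(μ/r₁) = 47800 m/s; transfer-perihelion v_p = √[μ(2/r₁ − 1/a_t)] = 67230 m/s.
Δv₁ = v_p − v_c1 = 19430 m/s.
= 19.43 km/s.

Δv ≈ 19.4 km/s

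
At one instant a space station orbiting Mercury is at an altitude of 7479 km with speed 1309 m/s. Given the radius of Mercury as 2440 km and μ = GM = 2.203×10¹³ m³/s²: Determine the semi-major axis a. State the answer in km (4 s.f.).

r = 2440 + 7479 = 9919.0 km = 9.919×10⁶ m.
Vis-viva rearranged: 1/a = 2/r − v²/μ = 2.016×10⁻⁷ − 7.778×10⁻⁸ = 1.239×10⁻⁷ m⁻¹.
a = 8.074×10⁶ m = 8074.0 km.

a ≈ 8074 km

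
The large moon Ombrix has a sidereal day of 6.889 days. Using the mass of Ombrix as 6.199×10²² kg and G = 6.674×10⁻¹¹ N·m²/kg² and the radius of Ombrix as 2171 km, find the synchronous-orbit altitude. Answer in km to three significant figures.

μ = GM = 6.674×10⁻¹¹ × 6.199×10²² = 4.137×10¹² m³/s².
T = 6.889 days = 5.952×10⁵ s.
A synchronous orbit has period T, so by Kepler's third law a = (μT²/4π²)^(1/3).
μT²/4π² = 4.137×10¹² × (5.952×10⁵)² / 39.48 = 3.713×10²² m³.
a = 3.336×10⁷ m = 33360 km.
Altitude h = a − R = 33360 − 2171 = 31189 km.

h_sync ≈ 31200 km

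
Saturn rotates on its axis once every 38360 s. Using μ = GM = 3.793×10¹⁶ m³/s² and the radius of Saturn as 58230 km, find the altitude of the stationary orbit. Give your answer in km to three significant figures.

h_sync ≈ 54000 km

A synchronous orbit has period T, so by Kepler's third law a = (μT²/4π²)^(1/3).
μT²/4π² = 3.793×10¹⁶ × (3.836×10⁴)² / 39.48 = 1.414×10²⁴ m³.
a = 1.122×10⁸ m = 1.1223×10⁵ km.
Altitude h = a − R = 1.1223×10⁵ − 58230 = 54005 km.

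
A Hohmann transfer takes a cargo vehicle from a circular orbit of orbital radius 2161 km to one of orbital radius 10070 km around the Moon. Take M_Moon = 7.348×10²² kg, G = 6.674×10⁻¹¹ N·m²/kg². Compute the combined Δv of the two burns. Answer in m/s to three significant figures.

μ = GM = 6.674×10⁻¹¹ × 7.348×10²² = 4.904×10¹² m³/s².
r₁ = 2161 km = 2.161×10⁶ m.
r₂ = 10070 km = 1.007×10⁷ m.
Transfer ellipse a_t = (r₁ + r₂)/2 = 6.116×10⁶ m.
At r₁: circular v_c1 = √(μ/r₁) = 1506 m/s; transfer-perilune v_p = √[μ(2/r₁ − 1/a_t)] = 1933 m/s.
Δv₁ = v_p − v_c1 = 426.6 m/s.
At r₂: circular v_c2 = √(μ/r₂) = 697.9 m/s; transfer-apolune v_a = √[μ(2/r₂ − 1/a_t)] = 414.8 m/s.
Δv₂ = v_c2 − v_a = 283.0 m/s.
Total Δv = Δv₁ + Δv₂ = 709.7 m/s.

Δv_total ≈ 710 m/s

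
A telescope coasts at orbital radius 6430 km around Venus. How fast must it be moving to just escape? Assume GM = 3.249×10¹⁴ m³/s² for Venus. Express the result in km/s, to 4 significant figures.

r = 6430 km = 6.430×10⁶ m.
Escape speed v_esc = √(2μ/r) = √(2 × 3.249×10¹⁴ / 6.430×10⁶) = √(1.011×10⁸) = 10050 m/s.
= 10.05 km/s.

v_esc ≈ 10.05 km/s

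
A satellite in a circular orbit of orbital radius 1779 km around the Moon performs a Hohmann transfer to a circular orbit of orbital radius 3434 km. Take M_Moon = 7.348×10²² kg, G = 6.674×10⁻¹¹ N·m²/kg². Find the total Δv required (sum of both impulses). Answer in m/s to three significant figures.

μ = GM = 6.674×10⁻¹¹ × 7.348×10²² = 4.904×10¹² m³/s².
r₁ = 1779 km = 1.779×10⁶ m.
r₂ = 3434 km = 3.434×10⁶ m.
Transfer ellipse a_t = (r₁ + r₂)/2 = 2.606×10⁶ m.
At r₁: circular v_c1 = √(μ/r₁) = 1660 m/s; transfer-perilune v_p = √[μ(2/r₁ − 1/a_t)] = 1906 m/s.
Δv₁ = v_p − v_c1 = 245.4 m/s.
At r₂: circular v_c2 = √(μ/r₂) = 1195 m/s; transfer-apolune v_a = √[μ(2/r₂ − 1/a_t)] = 987.3 m/s.
Δv₂ = v_c2 − v_a = 207.8 m/s.
Total Δv = Δv₁ + Δv₂ = 453.2 m/s.

Δv_total ≈ 453 m/s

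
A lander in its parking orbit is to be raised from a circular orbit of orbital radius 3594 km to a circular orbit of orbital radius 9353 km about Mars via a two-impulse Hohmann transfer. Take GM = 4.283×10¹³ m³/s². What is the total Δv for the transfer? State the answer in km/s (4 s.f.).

Δv_total ≈ 1.243 km/s

r₁ = 3594 km = 3.594×10⁶ m.
r₂ = 9353 km = 9.353×10⁶ m.
Transfer ellipse a_t = (r₁ + r₂)/2 = 6.474×10⁶ m.
At r₁: circular v_c1 = √(μ/r₁) = 3452 m/s; transfer-periapsis v_p = √[μ(2/r₁ − 1/a_t)] = 4149 m/s.
Δv₁ = v_p − v_c1 = 697.3 m/s.
At r₂: circular v_c2 = √(μ/r₂) = 2140 m/s; transfer-apoapsis v_a = √[μ(2/r₂ − 1/a_t)] = 1594 m/s.
Δv₂ = v_c2 − v_a = 545.4 m/s.
Total Δv = Δv₁ + Δv₂ = 1243 m/s = 1.243 km/s.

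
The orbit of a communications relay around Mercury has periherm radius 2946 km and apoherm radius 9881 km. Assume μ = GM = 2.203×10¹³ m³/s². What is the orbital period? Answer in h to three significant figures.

T ≈ 6.04 h

Semi-major axis a = (r_p + r_a)/2 = (2946.0 + 9881.0)/2 = 6413.5 km = 6.414×10⁶ m.
By Kepler's third law T = 2π√(a³/μ) = 2π × 3.460×10³ = 2.174×10⁴ s.
= 6.040 h.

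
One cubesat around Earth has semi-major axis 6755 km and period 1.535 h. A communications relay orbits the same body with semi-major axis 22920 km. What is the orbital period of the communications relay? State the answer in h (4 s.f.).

Kepler's third law: T² ∝ a³, so T₂ = T₁ (a₂/a₁)^(3/2).
a₂/a₁ = 3.393, (a₂/a₁)^(3/2) = 6.250.
T₂ = 1.535 × 6.250 = 9.594 h.

T₂ ≈ 9.594 h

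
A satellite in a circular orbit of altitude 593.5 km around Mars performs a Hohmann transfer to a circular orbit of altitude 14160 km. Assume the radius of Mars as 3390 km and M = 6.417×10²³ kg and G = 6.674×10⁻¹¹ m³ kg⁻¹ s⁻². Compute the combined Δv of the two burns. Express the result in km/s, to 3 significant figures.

Δv_total ≈ 1.52 km/s

μ = GM = 6.674×10⁻¹¹ × 6.417×10²³ = 4.283×10¹³ m³/s².
r₁ = 3390 + 593.5 = 3983.5 km = 3.9835×10⁶ m.
r₂ = 3390 + 14160 = 17550 km = 1.7550×10⁷ m.
Transfer ellipse a_t = (r₁ + r₂)/2 = 1.077×10⁷ m.
At r₁: circular v_c1 = √(μ/r₁) = 3279 m/s; transfer-periapsis v_p = √[μ(2/r₁ − 1/a_t)] = 4186 m/s.
Δv₁ = v_p − v_c1 = 907.3 m/s.
At r₂: circular v_c2 = √(μ/r₂) = 1562 m/s; transfer-apoapsis v_a = √[μ(2/r₂ − 1/a_t)] = 950.2 m/s.
Δv₂ = v_c2 − v_a = 612.0 m/s.
Total Δv = Δv₁ + Δv₂ = 1519 m/s = 1.519 km/s.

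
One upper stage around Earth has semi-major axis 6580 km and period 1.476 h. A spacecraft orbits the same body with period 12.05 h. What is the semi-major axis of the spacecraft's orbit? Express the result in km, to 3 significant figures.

Kepler's third law: a³ ∝ T², so a₂ = a₁ (T₂/T₁)^(2/3).
T₂/T₁ = 8.164, (T₂/T₁)^(2/3) = 4.054.
a₂ = 6580 × 4.054 = 26680 km.

a₂ ≈ 26700 km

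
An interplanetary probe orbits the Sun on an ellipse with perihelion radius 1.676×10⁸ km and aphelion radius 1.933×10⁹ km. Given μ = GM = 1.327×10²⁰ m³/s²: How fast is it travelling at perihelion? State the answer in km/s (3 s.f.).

v ≈ 38.2 km/s

Semi-major axis a = (r_p + r_a)/2 = 1.0503×10⁹ km = 1.050×10¹² m.
Vis-viva: v² = μ(2/r − 1/a) = 1.327×10²⁰ × (1.193×10⁻¹¹ − 9.521×10⁻¹³) = 1.457×10⁹ m²/s².
v = 38170 m/s = 38.17 km/s.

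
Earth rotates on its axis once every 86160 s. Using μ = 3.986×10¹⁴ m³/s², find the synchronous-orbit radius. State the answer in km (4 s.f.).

r_sync ≈ 42160 km

A synchronous orbit has period T, so by Kepler's third law a = (μT²/4π²)^(1/3).
μT²/4π² = 3.986×10¹⁴ × (8.616×10⁴)² / 39.48 = 7.495×10²² m³.
a = 4.216×10⁷ m = 42163 km.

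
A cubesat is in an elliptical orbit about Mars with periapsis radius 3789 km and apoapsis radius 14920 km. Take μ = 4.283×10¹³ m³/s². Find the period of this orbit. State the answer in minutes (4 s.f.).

T ≈ 457.8 minutes

Semi-major axis a = (r_p + r_a)/2 = (3789.0 + 14920)/2 = 9354.5 km = 9.354×10⁶ m.
By Kepler's third law T = 2π√(a³/μ) = 2π × 4.372×10³ = 2.747×10⁴ s.
= 457.8 minutes.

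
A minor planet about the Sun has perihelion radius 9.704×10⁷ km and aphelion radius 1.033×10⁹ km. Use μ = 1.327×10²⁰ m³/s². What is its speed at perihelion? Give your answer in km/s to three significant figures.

v ≈ 50.0 km/s

Semi-major axis a = (r_p + r_a)/2 = 5.6502×10⁸ km = 5.650×10¹¹ m.
Vis-viva: v² = μ(2/r − 1/a) = 1.327×10²⁰ × (2.061×10⁻¹¹ − 1.770×10⁻¹²) = 2.500×10⁹ m²/s².
v = 50000 m/s = 50.00 km/s.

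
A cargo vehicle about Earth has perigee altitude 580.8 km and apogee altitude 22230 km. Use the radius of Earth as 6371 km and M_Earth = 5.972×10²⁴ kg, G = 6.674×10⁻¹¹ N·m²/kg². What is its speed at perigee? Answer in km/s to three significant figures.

v ≈ 9.60 km/s

μ = GM = 6.674×10⁻¹¹ × 5.972×10²⁴ = 3.986×10¹⁴ m³/s².
r_p = 6371 + 580.8 = 6951.8 km = 6.9518×10⁶ m.
r_a = 6371 + 22230 = 28601 km = 2.8601×10⁷ m.
Semi-major axis a = (r_p + r_a)/2 = 17776 km = 1.778×10⁷ m.
Vis-viva: v² = μ(2/r − 1/a) = 3.986×10¹⁴ × (2.877×10⁻⁷ − 5.625×10⁻⁸) = 9.225×10⁷ m²/s².
v = 9604 m/s = 9.604 km/s.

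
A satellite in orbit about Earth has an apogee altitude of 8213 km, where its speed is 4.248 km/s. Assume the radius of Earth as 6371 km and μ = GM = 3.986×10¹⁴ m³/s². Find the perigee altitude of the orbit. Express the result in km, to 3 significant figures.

perigee altitude ≈ 816 km

r_a = 6371 + 8213 = 14584 km = 1.458×10⁷ m.
Specific energy ε = v²/2 − μ/r = -1.831×10⁷ J/kg, so a = −μ/(2ε) = 1.089×10⁷ m.
The apsides satisfy r_p + r_a = 2a, so the perigee radius is 2a − r_a = 7.187×10⁶ m = 7187.2 km.
Perigee altitude = 7187.2 − 6371 = 816.23 km.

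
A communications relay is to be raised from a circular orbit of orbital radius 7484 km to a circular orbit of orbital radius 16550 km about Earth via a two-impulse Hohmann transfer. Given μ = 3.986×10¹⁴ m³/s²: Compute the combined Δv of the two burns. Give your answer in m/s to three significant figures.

Δv_total ≈ 2300 m/s

r₁ = 7484 km = 7.484×10⁶ m.
r₂ = 16550 km = 1.655×10⁷ m.
Transfer ellipse a_t = (r₁ + r₂)/2 = 1.202×10⁷ m.
At r₁: circular v_c1 = √(μ/r₁) = 7298 m/s; transfer-perigee v_p = √[μ(2/r₁ − 1/a_t)] = 8565 m/s.
Δv₁ = v_p − v_c1 = 1267 m/s.
At r₂: circular v_c2 = √(μ/r₂) = 4908 m/s; transfer-apogee v_a = √[μ(2/r₂ − 1/a_t)] = 3873 m/s.
Δv₂ = v_c2 − v_a = 1035 m/s.
Total Δv = Δv₁ + Δv₂ = 2301 m/s.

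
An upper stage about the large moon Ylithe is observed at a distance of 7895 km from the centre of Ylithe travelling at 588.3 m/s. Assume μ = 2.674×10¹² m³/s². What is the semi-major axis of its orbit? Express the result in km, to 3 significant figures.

r = 7.895×10⁶ m.
Specific orbital energy ε = v²/2 − μ/r = (588.3)²/2 − 2.674×10¹²/7.895×10⁶ = -1.656×10⁵ J/kg.
Since ε = −μ/(2a), a = −μ/(2ε) = 8.071×10⁶ m = 8071.4 km.

a ≈ 8070 km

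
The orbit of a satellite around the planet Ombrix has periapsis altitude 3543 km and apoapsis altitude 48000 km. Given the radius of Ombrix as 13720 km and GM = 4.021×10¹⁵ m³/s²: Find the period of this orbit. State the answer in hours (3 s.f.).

T ≈ 6.83 hours

r_p = 13720 + 3543 = 17263 km = 1.7263×10⁷ m.
r_a = 13720 + 48000 = 61720 km = 6.1720×10⁷ m.
Semi-major axis a = (r_p + r_a)/2 = (17263 + 61720)/2 = 39492 km = 3.949×10⁷ m.
By Kepler's third law T = 2π√(a³/μ) = 2π × 3.914×10³ = 2.459×10⁴ s.
= 6.831 hours.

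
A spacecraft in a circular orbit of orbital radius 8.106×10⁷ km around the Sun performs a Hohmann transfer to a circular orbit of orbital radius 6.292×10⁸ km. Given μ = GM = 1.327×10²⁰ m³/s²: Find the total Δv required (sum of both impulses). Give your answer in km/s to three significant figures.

r₁ = 8.106×10⁷ km = 8.106×10¹⁰ m.
r₂ = 6.292×10⁸ km = 6.292×10¹¹ m.
Transfer ellipse a_t = (r₁ + r₂)/2 = 3.551×10¹¹ m.
At r₁: circular v_c1 = √(μ/r₁) = 40460 m/s; transfer-perihelion v_p = √[μ(2/r₁ − 1/a_t)] = 53860 m/s.
Δv₁ = v_p − v_c1 = 13400 m/s.
At r₂: circular v_c2 = √(μ/r₂) = 14520 m/s; transfer-aphelion v_a = √[μ(2/r₂ − 1/a_t)] = 6938 m/s.
Δv₂ = v_c2 − v_a = 7584 m/s.
Total Δv = Δv₁ + Δv₂ = 20980 m/s = 20.98 km/s.

Δv_total ≈ 21.0 km/s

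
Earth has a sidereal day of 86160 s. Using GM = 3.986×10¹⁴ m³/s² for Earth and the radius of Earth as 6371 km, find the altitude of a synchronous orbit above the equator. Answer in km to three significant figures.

A synchronous orbit has period T, so by Kepler's third law a = (μT²/4π²)^(1/3).
μT²/4π² = 3.986×10¹⁴ × (8.616×10⁴)² / 39.48 = 7.495×10²² m³.
a = 4.216×10⁷ m = 42163 km.
Altitude h = a − R = 42163 − 6371 = 35792 km.

h_sync ≈ 35800 km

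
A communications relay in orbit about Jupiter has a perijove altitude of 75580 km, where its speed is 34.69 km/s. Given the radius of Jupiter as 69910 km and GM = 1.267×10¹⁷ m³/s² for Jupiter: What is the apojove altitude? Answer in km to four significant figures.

r_p = 69910 + 75580 = 1.4549×10⁵ km = 1.455×10⁸ m.
Specific energy ε = v²/2 − μ/r = -2.692×10⁸ J/kg, so a = −μ/(2ε) = 2.354×10⁸ m.
The apsides satisfy r_p + r_a = 2a, so the apojove radius is 2a − r_p = 3.252×10⁸ m = 3.2525×10⁵ km.
Apojove altitude = 3.2525×10⁵ − 69910 = 2.5534×10⁵ km.

apojove altitude ≈ 2.553×10⁵ km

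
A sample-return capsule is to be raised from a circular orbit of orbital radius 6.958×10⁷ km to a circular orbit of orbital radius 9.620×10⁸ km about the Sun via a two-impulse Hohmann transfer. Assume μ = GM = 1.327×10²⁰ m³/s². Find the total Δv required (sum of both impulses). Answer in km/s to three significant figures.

Δv_total ≈ 23.4 km/s

r₁ = 6.958×10⁷ km = 6.958×10¹⁰ m.
r₂ = 9.620×10⁸ km = 9.620×10¹¹ m.
Transfer ellipse a_t = (r₁ + r₂)/2 = 5.158×10¹¹ m.
At r₁: circular v_c1 = √(μ/r₁) = 43670 m/s; transfer-perihelion v_p = √[μ(2/r₁ − 1/a_t)] = 59640 m/s.
Δv₁ = v_p − v_c1 = 15970 m/s.
At r₂: circular v_c2 = √(μ/r₂) = 11740 m/s; transfer-aphelion v_a = √[μ(2/r₂ − 1/a_t)] = 4314 m/s.
Δv₂ = v_c2 − v_a = 7431 m/s.
Total Δv = Δv₁ + Δv₂ = 23400 m/s = 23.40 km/s.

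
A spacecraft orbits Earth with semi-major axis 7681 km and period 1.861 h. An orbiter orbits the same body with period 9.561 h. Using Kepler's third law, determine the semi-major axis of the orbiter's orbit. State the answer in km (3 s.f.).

Kepler's third law: a³ ∝ T², so a₂ = a₁ (T₂/T₁)^(2/3).
T₂/T₁ = 5.138, (T₂/T₁)^(2/3) = 2.977.
a₂ = 7681 × 2.977 = 22870 km.

a₂ ≈ 22900 km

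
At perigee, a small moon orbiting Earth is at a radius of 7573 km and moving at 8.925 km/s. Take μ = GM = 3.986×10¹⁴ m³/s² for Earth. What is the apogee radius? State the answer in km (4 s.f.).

apogee radius ≈ 23550 km

r_p = 7.573×10⁶ m.
Specific energy ε = v²/2 − μ/r = -1.281×10⁷ J/kg, so a = −μ/(2ε) = 1.556×10⁷ m.
The apsides satisfy r_p + r_a = 2a, so the apogee radius is 2a − r_p = 2.355×10⁷ m = 23552 km.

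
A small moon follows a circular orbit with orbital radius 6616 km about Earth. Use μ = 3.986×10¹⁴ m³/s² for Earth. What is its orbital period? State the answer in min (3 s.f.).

r = 6616 km = 6.616×10⁶ m.
Kepler's third law: T = 2π√(r³/μ) = 2π√((6.616×10⁶)³ / 3.986×10¹⁴).
r³/μ = 7.265×10⁵ s², so T = 2π × 8.524×10² = 5.356×10³ s.
Converting: 5.356×10³ s ÷ 60.00 = 89.26 min.

T ≈ 89.3 min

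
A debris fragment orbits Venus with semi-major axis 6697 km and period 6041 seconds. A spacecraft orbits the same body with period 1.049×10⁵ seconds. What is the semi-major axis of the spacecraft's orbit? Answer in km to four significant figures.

Kepler's third law: a³ ∝ T², so a₂ = a₁ (T₂/T₁)^(2/3).
T₂/T₁ = 17.36, (T₂/T₁)^(2/3) = 6.706.
a₂ = 6697 × 6.706 = 44910 km.

a₂ ≈ 44910 km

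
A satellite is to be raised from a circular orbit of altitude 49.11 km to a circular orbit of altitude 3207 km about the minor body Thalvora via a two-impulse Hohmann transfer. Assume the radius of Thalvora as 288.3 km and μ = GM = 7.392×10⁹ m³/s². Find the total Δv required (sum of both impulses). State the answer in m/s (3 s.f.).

r₁ = 288.3 + 49.11 = 337.41 km = 3.3741×10⁵ m.
r₂ = 288.3 + 3207 = 3495.3 km = 3.4953×10⁶ m.
Transfer ellipse a_t = (r₁ + r₂)/2 = 1.916×10⁶ m.
At r₁: circular v_c1 = √(μ/r₁) = 148.0 m/s; transfer-periapsis v_p = √[μ(2/r₁ − 1/a_t)] = 199.9 m/s.
Δv₁ = v_p − v_c1 = 51.88 m/s.
At r₂: circular v_c2 = √(μ/r₂) = 45.99 m/s; transfer-apoapsis v_a = √[μ(2/r₂ − 1/a_t)] = 19.30 m/s.
Δv₂ = v_c2 − v_a = 26.69 m/s.
Total Δv = Δv₁ + Δv₂ = 78.57 m/s.

Δv_total ≈ 78.6 m/s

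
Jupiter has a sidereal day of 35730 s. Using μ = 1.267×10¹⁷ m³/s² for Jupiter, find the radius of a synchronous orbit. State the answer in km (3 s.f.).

A synchronous orbit has period T, so by Kepler's third law a = (μT²/4π²)^(1/3).
μT²/4π² = 1.267×10¹⁷ × (3.573×10⁴)² / 39.48 = 4.097×10²⁴ m³.
a = 1.600×10⁸ m = 1.6002×10⁵ km.

r_sync ≈ 1.60×10⁵ km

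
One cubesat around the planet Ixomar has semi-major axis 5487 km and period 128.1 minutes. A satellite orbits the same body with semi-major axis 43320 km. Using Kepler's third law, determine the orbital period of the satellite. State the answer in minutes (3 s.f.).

Kepler's third law: T² ∝ a³, so T₂ = T₁ (a₂/a₁)^(3/2).
a₂/a₁ = 7.895, (a₂/a₁)^(3/2) = 22.18.
T₂ = 128.1 × 22.18 = 2842 minutes.

T₂ ≈ 2840 minutes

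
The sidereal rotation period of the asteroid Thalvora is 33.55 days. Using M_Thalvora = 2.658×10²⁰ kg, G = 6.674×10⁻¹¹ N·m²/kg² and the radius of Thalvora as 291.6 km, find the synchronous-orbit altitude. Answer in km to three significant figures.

μ = GM = 6.674×10⁻¹¹ × 2.658×10²⁰ = 1.774×10¹⁰ m³/s².
T = 33.55 days = 2.899×10⁶ s.
A synchronous orbit has period T, so by Kepler's third law a = (μT²/4π²)^(1/3).
μT²/4π² = 1.774×10¹⁰ × (2.899×10⁶)² / 39.48 = 3.776×10²¹ m³.
a = 1.557×10⁷ m = 15572 km.
Altitude h = a − R = 15572 − 291.6 = 15280 km.

h_sync ≈ 15300 km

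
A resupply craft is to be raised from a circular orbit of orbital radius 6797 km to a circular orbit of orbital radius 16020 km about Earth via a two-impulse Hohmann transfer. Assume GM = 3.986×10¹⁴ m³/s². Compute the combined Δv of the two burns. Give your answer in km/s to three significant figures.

Δv_total ≈ 2.55 km/s

r₁ = 6797 km = 6.797×10⁶ m.
r₂ = 16020 km = 1.602×10⁷ m.
Transfer ellipse a_t = (r₁ + r₂)/2 = 1.141×10⁷ m.
At r₁: circular v_c1 = √(μ/r₁) = 7658 m/s; transfer-perigee v_p = √[μ(2/r₁ − 1/a_t)] = 9075 m/s.
Δv₁ = v_p − v_c1 = 1417 m/s.
At r₂: circular v_c2 = √(μ/r₂) = 4988 m/s; transfer-apogee v_a = √[μ(2/r₂ − 1/a_t)] = 3850 m/s.
Δv₂ = v_c2 − v_a = 1138 m/s.
Total Δv = Δv₁ + Δv₂ = 2555 m/s = 2.555 km/s.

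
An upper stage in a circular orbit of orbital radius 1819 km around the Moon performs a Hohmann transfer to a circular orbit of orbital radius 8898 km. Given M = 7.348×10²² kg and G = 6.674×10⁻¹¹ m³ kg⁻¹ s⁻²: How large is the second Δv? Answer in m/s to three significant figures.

Δv ≈ 310 m/s

μ = GM = 6.674×10⁻¹¹ × 7.348×10²² = 4.904×10¹² m³/s².
r₁ = 1819 km = 1.819×10⁶ m.
r₂ = 8898 km = 8.898×10⁶ m.
Transfer ellipse a_t = (r₁ + r₂)/2 = 5.358×10⁶ m.
At r₁: circular v_c1 = √(μ/r₁) = 1642 m/s; transfer-perilune v_p = √[μ(2/r₁ − 1/a_t)] = 2116 m/s.
At r₂: circular v_c2 = √(μ/r₂) = 742.4 m/s; transfer-apolune v_a = √[μ(2/r₂ − 1/a_t)] = 432.5 m/s.
Δv₂ = v_c2 − v_a = 309.8 m/s.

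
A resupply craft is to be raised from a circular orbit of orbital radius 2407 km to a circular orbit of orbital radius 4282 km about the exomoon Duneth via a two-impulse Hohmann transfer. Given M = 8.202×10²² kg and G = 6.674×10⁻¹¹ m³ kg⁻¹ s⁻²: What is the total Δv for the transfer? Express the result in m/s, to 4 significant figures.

μ = GM = 6.674×10⁻¹¹ × 8.202×10²² = 5.474×10¹² m³/s².
r₁ = 2407 km = 2.407×10⁶ m.
r₂ = 4282 km = 4.282×10⁶ m.
Transfer ellipse a_t = (r₁ + r₂)/2 = 3.344×10⁶ m.
At r₁: circular v_c1 = √(μ/r₁) = 1508 m/s; transfer-periapsis v_p = √[μ(2/r₁ − 1/a_t)] = 1706 m/s.
Δv₁ = v_p − v_c1 = 198.3 m/s.
At r₂: circular v_c2 = √(μ/r₂) = 1131 m/s; transfer-apoapsis v_a = √[μ(2/r₂ − 1/a_t)] = 959.2 m/s.
Δv₂ = v_c2 − v_a = 171.5 m/s.
Total Δv = Δv₁ + Δv₂ = 369.8 m/s.

Δv_total ≈ 369.8 m/s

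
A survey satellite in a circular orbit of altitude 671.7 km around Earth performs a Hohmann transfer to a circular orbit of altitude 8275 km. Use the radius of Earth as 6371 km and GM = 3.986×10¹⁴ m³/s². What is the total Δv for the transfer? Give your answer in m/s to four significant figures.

Δv_total ≈ 2233 m/s

r₁ = 6371 + 671.7 = 7042.7 km = 7.0427×10⁶ m.
r₂ = 6371 + 8275 = 14646 km = 1.4646×10⁷ m.
Transfer ellipse a_t = (r₁ + r₂)/2 = 1.084×10⁷ m.
At r₁: circular v_c1 = √(μ/r₁) = 7523 m/s; transfer-perigee v_p = √[μ(2/r₁ − 1/a_t)] = 8743 m/s.
Δv₁ = v_p − v_c1 = 1220 m/s.
At r₂: circular v_c2 = √(μ/r₂) = 5217 m/s; transfer-apogee v_a = √[μ(2/r₂ − 1/a_t)] = 4204 m/s.
Δv₂ = v_c2 − v_a = 1013 m/s.
Total Δv = Δv₁ + Δv₂ = 2233 m/s.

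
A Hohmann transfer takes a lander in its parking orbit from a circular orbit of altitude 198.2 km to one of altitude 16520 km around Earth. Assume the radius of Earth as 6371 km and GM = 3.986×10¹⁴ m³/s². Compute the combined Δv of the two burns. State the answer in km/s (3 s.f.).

r₁ = 6371 + 198.2 = 6569.2 km = 6.5692×10⁶ m.
r₂ = 6371 + 16520 = 22891 km = 2.2891×10⁷ m.
Transfer ellipse a_t = (r₁ + r₂)/2 = 1.473×10⁷ m.
At r₁: circular v_c1 = √(μ/r₁) = 7790 m/s; transfer-perigee v_p = √[μ(2/r₁ − 1/a_t)] = 9711 m/s.
Δv₁ = v_p − v_c1 = 1921 m/s.
At r₂: circular v_c2 = √(μ/r₂) = 4173 m/s; transfer-apogee v_a = √[μ(2/r₂ − 1/a_t)] = 2787 m/s.
Δv₂ = v_c2 − v_a = 1386 m/s.
Total Δv = Δv₁ + Δv₂ = 3307 m/s = 3.307 km/s.

Δv_total ≈ 3.31 km/s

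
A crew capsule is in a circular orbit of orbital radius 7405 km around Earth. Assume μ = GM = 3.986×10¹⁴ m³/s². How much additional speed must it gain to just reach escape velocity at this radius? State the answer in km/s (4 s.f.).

Δv ≈ 3.039 km/s

r = 7405 km = 7.405×10⁶ m.
Circular speed v_c = √(μ/r) = 7337 m/s.
Escape speed v_esc = √(2μ/r) = √2 × v_c = 10380 m/s.
Δv = v_esc − v_c = 3039 m/s = 3.039 km/s.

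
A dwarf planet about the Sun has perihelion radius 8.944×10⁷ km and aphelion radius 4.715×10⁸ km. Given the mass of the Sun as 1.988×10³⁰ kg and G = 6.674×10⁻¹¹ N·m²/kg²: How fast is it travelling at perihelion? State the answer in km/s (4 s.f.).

μ = GM = 6.674×10⁻¹¹ × 1.988×10³⁰ = 1.327×10²⁰ m³/s².
Semi-major axis a = (r_p + r_a)/2 = 2.8047×10⁸ km = 2.805×10¹¹ m.
Vis-viva: v² = μ(2/r − 1/a) = 1.327×10²⁰ × (2.236×10⁻¹¹ − 3.565×10⁻¹²) = 2.494×10⁹ m²/s².
v = 49940 m/s = 49.94 km/s.

v ≈ 49.94 km/s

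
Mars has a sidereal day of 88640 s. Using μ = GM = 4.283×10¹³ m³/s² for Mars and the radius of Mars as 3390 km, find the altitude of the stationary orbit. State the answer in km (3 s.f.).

A synchronous orbit has period T, so by Kepler's third law a = (μT²/4π²)^(1/3).
μT²/4π² = 4.283×10¹³ × (8.864×10⁴)² / 39.48 = 8.524×10²¹ m³.
a = 2.043×10⁷ m = 20428 km.
Altitude h = a − R = 20428 − 3390 = 17038 km.

h_sync ≈ 17000 km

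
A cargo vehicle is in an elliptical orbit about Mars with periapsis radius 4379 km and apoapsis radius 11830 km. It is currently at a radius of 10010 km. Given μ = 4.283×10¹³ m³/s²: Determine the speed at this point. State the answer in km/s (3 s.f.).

Semi-major axis a = (r_p + r_a)/2 = 8104.5 km = 8.104×10⁶ m.
Vis-viva: v² = μ(2/r − 1/a) = 4.283×10¹³ × (1.998×10⁻⁷ − 1.234×10⁻⁷) = 3.273×10⁶ m²/s².
v = 1809 m/s = 1.809 km/s.

v ≈ 1.81 km/s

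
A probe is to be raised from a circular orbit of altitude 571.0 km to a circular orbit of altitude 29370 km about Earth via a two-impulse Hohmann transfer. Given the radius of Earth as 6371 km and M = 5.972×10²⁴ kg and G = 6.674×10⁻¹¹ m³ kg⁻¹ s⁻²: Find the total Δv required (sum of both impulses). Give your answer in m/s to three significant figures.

Δv_total ≈ 3660 m/s

μ = GM = 6.674×10⁻¹¹ × 5.972×10²⁴ = 3.986×10¹⁴ m³/s².
r₁ = 6371 + 571.0 = 6942.0 km = 6.9420×10⁶ m.
r₂ = 6371 + 29370 = 35741 km = 3.5741×10⁷ m.
Transfer ellipse a_t = (r₁ + r₂)/2 = 2.134×10⁷ m.
At r₁: circular v_c1 = √(μ/r₁) = 7577 m/s; transfer-perigee v_p = √[μ(2/r₁ − 1/a_t)] = 9806 m/s.
Δv₁ = v_p − v_c1 = 2229 m/s.
At r₂: circular v_c2 = √(μ/r₂) = 3339 m/s; transfer-apogee v_a = √[μ(2/r₂ − 1/a_t)] = 1905 m/s.
Δv₂ = v_c2 − v_a = 1435 m/s.
Total Δv = Δv₁ + Δv₂ = 3663 m/s.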